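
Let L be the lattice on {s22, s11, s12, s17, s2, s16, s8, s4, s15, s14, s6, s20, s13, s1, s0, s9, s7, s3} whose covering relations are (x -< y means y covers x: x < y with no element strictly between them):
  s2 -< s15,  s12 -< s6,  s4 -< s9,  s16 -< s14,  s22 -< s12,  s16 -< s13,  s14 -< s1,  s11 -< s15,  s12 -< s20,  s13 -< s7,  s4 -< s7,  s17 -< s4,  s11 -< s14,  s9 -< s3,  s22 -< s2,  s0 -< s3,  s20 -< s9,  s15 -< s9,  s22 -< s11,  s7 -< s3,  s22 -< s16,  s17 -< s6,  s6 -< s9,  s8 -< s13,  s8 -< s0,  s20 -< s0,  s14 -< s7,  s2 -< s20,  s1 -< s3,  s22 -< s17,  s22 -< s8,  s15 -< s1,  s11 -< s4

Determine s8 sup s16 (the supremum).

Common upper bounds of {s8, s16}: s13, s3, s7.
The least among these is s13.

s13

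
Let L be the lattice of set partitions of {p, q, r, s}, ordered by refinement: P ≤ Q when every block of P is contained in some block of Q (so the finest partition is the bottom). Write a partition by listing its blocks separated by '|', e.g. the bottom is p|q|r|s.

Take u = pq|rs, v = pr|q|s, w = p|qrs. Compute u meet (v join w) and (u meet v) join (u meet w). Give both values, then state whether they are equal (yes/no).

pq|rs; p|q|rs; no

v join w = pqrs, so u meet (v join w) = pq|rs meet pqrs = pq|rs.
u meet v = p|q|r|s and u meet w = p|q|rs, so (u meet v) join (u meet w) = p|q|r|s join p|q|rs = p|q|rs.
Equal: no.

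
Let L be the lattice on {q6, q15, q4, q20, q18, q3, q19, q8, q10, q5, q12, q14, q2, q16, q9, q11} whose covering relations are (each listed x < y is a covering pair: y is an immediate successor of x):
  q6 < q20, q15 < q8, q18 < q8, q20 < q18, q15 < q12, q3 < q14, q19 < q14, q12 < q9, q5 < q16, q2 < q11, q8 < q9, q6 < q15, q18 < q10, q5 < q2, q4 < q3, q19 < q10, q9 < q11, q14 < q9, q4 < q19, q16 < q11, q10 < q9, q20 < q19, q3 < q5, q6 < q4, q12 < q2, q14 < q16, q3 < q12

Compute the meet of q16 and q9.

q14

Common lower bounds of {q16, q9}: q14, q19, q20, q3, q4, q6.
The greatest among these is q14.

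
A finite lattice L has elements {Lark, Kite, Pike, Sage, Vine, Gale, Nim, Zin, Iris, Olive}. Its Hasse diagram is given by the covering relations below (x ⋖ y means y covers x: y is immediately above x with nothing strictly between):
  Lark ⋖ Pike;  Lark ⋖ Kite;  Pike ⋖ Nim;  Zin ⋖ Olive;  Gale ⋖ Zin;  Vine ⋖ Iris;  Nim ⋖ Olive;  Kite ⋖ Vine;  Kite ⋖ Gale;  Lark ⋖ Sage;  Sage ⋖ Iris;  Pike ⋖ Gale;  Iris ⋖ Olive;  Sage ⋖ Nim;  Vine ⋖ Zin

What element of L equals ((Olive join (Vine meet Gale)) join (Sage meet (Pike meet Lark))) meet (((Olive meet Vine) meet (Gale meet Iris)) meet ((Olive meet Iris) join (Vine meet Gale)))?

Vine ∧ Gale = Kite
Olive ∨ Kite = Olive
Pike ∧ Lark = Lark
Sage ∧ Lark = Lark
Olive ∨ Lark = Olive
Olive ∧ Vine = Vine
Gale ∧ Iris = Kite
Vine ∧ Kite = Kite
Olive ∧ Iris = Iris
Vine ∧ Gale = Kite
Iris ∨ Kite = Iris
Kite ∧ Iris = Kite
Olive ∧ Kite = Kite

Kite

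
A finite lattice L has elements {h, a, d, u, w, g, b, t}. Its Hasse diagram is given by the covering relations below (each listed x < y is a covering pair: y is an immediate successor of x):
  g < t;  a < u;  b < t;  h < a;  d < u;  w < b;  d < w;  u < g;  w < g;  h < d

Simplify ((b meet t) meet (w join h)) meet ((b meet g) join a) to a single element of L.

w

b ∧ t = b
w ∨ h = w
b ∧ w = w
b ∧ g = w
w ∨ a = g
w ∧ g = w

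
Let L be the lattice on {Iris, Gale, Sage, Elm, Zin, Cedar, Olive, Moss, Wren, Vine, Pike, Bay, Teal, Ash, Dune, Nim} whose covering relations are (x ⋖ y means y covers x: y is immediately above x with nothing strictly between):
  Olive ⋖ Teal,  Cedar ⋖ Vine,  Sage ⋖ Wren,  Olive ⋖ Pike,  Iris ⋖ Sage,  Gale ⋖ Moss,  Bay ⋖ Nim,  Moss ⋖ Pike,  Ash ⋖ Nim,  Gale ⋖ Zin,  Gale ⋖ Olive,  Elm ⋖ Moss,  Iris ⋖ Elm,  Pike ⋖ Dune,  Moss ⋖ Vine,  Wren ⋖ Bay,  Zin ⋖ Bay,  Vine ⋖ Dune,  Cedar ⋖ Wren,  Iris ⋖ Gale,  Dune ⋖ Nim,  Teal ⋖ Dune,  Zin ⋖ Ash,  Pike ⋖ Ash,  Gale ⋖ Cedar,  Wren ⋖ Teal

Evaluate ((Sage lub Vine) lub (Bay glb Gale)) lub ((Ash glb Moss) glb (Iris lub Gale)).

Dune

Sage ∨ Vine = Dune
Bay ∧ Gale = Gale
Dune ∨ Gale = Dune
Ash ∧ Moss = Moss
Iris ∨ Gale = Gale
Moss ∧ Gale = Gale
Dune ∨ Gale = Dune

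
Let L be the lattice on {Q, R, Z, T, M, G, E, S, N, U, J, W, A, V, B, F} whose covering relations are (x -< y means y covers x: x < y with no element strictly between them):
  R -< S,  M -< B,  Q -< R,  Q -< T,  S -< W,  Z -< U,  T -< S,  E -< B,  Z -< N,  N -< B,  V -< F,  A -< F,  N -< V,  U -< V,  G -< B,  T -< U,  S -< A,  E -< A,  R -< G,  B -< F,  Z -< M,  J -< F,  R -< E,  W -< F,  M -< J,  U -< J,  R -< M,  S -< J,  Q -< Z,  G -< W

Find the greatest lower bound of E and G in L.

R

Common lower bounds of {E, G}: Q, R.
The greatest among these is R.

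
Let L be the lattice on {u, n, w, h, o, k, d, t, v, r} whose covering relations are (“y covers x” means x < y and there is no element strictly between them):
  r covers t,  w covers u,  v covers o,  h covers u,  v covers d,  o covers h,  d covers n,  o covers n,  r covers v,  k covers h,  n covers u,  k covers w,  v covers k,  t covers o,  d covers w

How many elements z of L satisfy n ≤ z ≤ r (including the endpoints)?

6

The interval [n, r] = {d, n, o, r, t, v}, which has 6 elements.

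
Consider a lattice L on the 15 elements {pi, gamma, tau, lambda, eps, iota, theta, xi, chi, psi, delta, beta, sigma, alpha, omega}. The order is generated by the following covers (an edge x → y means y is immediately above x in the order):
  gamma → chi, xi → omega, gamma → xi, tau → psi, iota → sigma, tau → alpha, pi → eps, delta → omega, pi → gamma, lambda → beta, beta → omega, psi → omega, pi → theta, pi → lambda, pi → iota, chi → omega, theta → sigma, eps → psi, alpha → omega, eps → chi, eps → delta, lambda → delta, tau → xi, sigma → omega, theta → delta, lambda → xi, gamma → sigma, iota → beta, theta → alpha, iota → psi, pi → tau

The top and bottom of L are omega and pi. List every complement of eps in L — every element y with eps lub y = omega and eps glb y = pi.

alpha, beta, sigma, xi

Need y with eps ∨ y = omega and eps ∧ y = pi.
Checking each element gives: alpha, beta, sigma, xi.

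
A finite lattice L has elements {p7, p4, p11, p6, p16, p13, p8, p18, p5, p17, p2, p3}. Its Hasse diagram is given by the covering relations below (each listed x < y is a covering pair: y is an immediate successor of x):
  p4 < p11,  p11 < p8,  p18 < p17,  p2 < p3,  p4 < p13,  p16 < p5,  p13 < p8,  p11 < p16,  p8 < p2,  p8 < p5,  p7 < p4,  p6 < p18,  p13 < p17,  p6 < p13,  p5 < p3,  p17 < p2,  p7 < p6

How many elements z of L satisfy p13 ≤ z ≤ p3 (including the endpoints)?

The interval [p13, p3] = {p13, p17, p2, p3, p5, p8}, which has 6 elements.

6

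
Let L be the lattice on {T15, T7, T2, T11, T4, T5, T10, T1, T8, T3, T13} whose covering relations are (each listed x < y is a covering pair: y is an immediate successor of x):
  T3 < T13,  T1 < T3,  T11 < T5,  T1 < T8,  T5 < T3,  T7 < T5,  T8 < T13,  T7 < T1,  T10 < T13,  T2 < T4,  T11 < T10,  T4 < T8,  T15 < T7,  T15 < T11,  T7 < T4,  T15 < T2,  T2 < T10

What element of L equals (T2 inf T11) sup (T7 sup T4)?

T2 ∧ T11 = T15
T7 ∨ T4 = T4
T15 ∨ T4 = T4

T4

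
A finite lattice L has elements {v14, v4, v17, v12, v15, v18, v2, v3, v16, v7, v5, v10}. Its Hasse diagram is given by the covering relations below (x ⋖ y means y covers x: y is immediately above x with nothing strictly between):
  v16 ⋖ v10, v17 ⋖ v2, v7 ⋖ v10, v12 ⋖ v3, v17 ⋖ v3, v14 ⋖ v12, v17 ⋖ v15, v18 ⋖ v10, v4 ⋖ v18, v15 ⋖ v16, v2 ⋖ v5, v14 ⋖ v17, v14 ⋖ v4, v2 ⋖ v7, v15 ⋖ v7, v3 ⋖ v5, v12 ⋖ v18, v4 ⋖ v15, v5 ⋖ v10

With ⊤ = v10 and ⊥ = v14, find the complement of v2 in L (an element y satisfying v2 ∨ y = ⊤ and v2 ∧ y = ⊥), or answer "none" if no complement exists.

Need y with v2 ∨ y = v10 and v2 ∧ y = v14.
Checking each element gives: v18.

v18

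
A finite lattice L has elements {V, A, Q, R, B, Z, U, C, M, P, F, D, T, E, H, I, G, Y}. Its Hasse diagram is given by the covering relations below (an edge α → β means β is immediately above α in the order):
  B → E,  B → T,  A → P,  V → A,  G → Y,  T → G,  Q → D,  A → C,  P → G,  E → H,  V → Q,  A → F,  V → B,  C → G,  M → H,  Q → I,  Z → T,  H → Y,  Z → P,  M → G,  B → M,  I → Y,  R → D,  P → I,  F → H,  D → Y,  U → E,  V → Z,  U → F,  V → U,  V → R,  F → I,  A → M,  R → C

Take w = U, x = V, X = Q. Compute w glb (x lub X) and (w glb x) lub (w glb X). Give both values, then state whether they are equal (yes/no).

V; V; yes

x lub X = Q, so w glb (x lub X) = U glb Q = V.
w glb x = V and w glb X = V, so (w glb x) lub (w glb X) = V lub V = V.
Equal: yes.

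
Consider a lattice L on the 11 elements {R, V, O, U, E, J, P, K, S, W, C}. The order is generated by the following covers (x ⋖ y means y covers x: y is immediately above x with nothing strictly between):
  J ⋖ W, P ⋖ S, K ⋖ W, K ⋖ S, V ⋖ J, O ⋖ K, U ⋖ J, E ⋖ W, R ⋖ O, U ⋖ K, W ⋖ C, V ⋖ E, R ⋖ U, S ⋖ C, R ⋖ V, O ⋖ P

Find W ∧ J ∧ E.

Common lower bounds of {W, J, E}: R, V.
The greatest among these is V.

V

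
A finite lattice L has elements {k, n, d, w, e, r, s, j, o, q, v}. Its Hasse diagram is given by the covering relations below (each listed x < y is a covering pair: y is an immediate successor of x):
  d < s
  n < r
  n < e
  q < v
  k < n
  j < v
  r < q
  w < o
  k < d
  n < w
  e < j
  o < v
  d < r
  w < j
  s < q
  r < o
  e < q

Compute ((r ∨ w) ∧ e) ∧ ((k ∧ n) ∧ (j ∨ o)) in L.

r ∨ w = o
o ∧ e = n
k ∧ n = k
j ∨ o = v
k ∧ v = k
n ∧ k = k

k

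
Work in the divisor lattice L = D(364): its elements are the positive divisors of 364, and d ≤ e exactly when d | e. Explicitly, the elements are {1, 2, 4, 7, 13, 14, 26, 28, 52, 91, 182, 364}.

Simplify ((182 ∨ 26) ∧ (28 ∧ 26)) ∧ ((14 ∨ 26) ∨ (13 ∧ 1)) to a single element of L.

2

182 ∨ 26 = 182
28 ∧ 26 = 2
182 ∧ 2 = 2
14 ∨ 26 = 182
13 ∧ 1 = 1
182 ∨ 1 = 182
2 ∧ 182 = 2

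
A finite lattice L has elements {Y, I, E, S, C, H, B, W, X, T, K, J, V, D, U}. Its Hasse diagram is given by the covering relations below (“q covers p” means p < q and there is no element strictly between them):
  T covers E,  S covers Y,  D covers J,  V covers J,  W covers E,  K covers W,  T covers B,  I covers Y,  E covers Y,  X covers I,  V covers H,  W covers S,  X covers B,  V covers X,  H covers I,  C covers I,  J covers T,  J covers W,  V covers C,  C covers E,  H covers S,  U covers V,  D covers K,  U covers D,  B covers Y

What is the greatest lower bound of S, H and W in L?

Common lower bounds of {S, H, W}: S, Y.
The greatest among these is S.

S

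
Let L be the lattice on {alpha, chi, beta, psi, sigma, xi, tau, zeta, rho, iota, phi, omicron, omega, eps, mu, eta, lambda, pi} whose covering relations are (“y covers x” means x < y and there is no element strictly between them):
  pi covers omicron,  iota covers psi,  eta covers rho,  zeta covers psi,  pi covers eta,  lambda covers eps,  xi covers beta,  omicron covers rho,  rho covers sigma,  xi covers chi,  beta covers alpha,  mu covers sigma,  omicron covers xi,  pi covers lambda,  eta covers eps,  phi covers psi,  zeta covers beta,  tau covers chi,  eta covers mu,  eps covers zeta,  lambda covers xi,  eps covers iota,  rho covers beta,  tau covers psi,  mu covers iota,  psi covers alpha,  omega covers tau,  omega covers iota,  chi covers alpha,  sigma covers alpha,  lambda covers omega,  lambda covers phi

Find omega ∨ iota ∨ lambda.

lambda

Common upper bounds of {omega, iota, lambda}: lambda, pi.
The least among these is lambda.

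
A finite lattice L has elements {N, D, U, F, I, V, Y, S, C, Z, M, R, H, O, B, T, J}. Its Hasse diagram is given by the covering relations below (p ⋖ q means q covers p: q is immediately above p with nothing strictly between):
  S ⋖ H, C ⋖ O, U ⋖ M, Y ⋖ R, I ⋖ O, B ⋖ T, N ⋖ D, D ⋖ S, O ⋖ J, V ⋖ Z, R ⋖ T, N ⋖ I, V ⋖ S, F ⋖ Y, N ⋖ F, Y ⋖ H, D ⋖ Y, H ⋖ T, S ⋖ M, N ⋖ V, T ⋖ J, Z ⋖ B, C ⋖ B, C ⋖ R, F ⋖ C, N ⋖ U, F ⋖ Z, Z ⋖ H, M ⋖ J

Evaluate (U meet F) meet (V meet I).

N

U ∧ F = N
V ∧ I = N
N ∧ N = N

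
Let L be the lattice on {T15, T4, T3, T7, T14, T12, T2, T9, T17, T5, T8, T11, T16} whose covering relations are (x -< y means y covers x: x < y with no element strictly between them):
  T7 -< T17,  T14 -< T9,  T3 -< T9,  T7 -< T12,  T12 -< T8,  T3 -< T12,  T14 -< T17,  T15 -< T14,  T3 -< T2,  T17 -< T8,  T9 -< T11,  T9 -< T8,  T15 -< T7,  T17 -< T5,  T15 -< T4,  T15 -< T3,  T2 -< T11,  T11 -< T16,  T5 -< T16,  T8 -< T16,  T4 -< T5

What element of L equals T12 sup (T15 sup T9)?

T15 ∨ T9 = T9
T12 ∨ T9 = T8

T8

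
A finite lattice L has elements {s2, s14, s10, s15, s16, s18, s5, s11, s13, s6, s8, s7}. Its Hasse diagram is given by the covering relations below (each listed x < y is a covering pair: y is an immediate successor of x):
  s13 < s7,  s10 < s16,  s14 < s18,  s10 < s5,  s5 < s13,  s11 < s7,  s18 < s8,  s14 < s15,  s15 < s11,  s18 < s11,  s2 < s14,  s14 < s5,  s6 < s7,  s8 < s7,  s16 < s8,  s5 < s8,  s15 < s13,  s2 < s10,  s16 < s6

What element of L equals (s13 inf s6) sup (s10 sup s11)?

s7

s13 ∧ s6 = s10
s10 ∨ s11 = s7
s10 ∨ s7 = s7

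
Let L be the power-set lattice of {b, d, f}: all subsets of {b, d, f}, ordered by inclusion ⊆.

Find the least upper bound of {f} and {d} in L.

Under ⊆, join is union: {f} ∪ {d} = {d,f}.

{d,f}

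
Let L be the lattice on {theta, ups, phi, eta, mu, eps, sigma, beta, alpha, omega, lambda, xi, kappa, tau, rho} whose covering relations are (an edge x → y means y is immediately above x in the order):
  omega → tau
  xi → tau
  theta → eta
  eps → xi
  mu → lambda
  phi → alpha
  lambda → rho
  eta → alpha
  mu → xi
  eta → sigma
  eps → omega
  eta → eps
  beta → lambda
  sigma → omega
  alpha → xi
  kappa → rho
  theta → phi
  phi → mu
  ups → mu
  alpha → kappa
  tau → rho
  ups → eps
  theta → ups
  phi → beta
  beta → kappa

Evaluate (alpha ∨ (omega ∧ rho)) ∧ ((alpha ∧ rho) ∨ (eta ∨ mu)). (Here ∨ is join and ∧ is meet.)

omega ∧ rho = omega
alpha ∨ omega = tau
alpha ∧ rho = alpha
eta ∨ mu = xi
alpha ∨ xi = xi
tau ∧ xi = xi

xi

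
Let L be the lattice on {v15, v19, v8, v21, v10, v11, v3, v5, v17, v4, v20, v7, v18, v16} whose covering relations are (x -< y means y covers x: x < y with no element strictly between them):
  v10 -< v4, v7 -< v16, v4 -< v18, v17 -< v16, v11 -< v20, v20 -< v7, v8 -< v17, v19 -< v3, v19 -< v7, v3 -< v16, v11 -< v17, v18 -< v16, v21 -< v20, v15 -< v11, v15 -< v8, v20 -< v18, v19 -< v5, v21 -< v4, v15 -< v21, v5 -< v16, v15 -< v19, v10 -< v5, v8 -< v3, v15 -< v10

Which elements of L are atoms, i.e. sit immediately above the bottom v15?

The atoms are exactly the elements that cover v15: v10, v11, v19, v21, v8.

v10, v11, v19, v21, v8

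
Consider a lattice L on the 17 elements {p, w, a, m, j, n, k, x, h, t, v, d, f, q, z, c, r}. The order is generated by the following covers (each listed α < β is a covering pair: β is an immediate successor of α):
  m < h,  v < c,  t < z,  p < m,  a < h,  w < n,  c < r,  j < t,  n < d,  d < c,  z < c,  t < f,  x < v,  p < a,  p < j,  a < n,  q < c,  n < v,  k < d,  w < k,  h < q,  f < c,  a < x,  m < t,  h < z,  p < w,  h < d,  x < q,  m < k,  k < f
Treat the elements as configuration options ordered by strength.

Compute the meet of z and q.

h

Common lower bounds of {z, q}: a, h, m, p.
The greatest among these is h.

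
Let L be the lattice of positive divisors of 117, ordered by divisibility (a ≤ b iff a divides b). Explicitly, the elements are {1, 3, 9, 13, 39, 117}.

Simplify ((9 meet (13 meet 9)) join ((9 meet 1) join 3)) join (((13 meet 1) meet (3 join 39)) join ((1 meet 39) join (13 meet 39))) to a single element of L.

13 ∧ 9 = 1
9 ∧ 1 = 1
9 ∧ 1 = 1
1 ∨ 3 = 3
1 ∨ 3 = 3
13 ∧ 1 = 1
3 ∨ 39 = 39
1 ∧ 39 = 1
1 ∧ 39 = 1
13 ∧ 39 = 13
1 ∨ 13 = 13
1 ∨ 13 = 13
3 ∨ 13 = 39

39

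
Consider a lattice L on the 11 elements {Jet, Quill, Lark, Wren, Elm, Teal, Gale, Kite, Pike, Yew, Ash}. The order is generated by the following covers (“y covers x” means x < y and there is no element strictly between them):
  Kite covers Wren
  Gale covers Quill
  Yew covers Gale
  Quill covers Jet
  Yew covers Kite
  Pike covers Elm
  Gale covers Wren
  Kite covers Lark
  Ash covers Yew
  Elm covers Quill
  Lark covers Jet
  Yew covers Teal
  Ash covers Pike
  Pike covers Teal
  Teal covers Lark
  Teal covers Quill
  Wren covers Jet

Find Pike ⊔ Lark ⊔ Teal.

Pike

Common upper bounds of {Pike, Lark, Teal}: Ash, Pike.
The least among these is Pike.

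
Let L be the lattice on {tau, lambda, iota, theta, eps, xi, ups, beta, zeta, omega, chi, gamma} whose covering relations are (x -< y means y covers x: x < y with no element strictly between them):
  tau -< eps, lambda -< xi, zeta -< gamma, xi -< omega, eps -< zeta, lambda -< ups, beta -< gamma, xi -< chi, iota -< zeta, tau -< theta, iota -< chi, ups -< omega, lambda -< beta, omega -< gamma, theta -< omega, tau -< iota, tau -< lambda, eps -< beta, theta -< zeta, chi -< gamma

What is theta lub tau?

Common upper bounds of {theta, tau}: gamma, omega, theta, zeta.
The least among these is theta.

theta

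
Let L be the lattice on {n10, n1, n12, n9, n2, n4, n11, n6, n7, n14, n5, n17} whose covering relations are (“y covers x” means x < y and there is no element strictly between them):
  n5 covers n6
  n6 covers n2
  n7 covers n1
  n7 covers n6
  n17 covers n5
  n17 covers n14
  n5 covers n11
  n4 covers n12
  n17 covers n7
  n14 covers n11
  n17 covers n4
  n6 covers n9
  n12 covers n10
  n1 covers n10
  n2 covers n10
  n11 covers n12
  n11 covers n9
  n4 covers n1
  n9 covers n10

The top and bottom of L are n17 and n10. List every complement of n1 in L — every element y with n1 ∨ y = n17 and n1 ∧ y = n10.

Need y with n1 ∨ y = n17 and n1 ∧ y = n10.
Checking each element gives: n11, n14, n5.

n11, n14, n5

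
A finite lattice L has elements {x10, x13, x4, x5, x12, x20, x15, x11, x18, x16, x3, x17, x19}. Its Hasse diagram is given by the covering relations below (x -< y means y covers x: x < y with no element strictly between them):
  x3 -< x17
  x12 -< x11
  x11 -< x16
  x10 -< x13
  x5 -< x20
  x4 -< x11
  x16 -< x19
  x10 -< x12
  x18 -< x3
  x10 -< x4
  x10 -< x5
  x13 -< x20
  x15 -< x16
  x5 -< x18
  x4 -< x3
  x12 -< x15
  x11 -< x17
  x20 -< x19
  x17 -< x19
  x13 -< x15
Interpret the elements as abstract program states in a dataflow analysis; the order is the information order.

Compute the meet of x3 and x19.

Common lower bounds of {x3, x19}: x10, x18, x3, x4, x5.
The greatest among these is x3.

x3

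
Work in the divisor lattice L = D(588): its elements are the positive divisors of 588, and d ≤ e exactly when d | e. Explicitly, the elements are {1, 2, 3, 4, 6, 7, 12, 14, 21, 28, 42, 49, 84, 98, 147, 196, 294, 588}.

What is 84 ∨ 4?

84

In the divisibility order, the join is the least common multiple: lcm(84, 4) = 84.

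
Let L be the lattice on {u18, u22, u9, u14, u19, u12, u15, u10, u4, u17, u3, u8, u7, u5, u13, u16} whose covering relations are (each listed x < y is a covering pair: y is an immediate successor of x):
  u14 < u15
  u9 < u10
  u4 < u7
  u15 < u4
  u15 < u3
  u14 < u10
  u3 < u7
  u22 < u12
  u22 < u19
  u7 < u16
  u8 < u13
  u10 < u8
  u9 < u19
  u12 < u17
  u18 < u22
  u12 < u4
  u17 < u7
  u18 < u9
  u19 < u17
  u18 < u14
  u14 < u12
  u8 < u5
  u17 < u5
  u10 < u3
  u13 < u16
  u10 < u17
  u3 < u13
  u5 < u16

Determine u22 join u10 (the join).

u17

Common upper bounds of {u22, u10}: u16, u17, u5, u7.
The least among these is u17.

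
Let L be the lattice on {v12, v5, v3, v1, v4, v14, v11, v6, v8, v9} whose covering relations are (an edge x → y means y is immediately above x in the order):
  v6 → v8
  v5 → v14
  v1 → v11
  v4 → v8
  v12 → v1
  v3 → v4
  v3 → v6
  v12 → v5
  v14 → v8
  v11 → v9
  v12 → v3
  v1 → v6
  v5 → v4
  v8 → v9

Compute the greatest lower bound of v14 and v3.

v12

Common lower bounds of {v14, v3}: v12.
The greatest among these is v12.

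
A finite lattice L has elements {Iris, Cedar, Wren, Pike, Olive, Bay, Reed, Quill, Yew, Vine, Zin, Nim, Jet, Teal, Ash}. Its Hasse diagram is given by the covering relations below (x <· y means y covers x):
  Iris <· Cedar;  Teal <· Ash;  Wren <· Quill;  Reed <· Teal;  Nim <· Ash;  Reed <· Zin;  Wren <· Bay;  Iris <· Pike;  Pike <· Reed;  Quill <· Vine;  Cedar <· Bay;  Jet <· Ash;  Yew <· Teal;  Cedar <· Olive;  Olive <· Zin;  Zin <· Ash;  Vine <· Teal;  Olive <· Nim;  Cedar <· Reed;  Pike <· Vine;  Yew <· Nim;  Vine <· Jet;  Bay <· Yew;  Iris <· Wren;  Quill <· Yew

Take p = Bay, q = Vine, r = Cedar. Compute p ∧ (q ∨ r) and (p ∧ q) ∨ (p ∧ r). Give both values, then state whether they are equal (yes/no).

q ∨ r = Teal, so p ∧ (q ∨ r) = Bay ∧ Teal = Bay.
p ∧ q = Wren and p ∧ r = Cedar, so (p ∧ q) ∨ (p ∧ r) = Wren ∨ Cedar = Bay.
Equal: yes.

Bay; Bay; yes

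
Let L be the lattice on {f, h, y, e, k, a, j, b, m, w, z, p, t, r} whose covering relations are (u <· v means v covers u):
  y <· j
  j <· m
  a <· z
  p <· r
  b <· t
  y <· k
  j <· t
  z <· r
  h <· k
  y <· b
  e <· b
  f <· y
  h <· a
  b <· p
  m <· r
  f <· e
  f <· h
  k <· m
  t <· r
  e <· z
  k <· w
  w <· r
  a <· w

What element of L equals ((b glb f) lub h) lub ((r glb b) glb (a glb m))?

b ∧ f = f
f ∨ h = h
r ∧ b = b
a ∧ m = h
b ∧ h = f
h ∨ f = h

h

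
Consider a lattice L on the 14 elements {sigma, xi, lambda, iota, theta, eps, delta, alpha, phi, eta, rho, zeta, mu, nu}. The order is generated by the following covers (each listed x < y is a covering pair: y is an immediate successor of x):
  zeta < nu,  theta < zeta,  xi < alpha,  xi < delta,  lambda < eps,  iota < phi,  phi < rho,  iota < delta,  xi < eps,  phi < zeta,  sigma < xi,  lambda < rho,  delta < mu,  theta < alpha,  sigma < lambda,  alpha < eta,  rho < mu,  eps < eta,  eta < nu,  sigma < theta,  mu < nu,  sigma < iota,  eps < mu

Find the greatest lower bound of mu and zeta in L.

phi

Common lower bounds of {mu, zeta}: iota, phi, sigma.
The greatest among these is phi.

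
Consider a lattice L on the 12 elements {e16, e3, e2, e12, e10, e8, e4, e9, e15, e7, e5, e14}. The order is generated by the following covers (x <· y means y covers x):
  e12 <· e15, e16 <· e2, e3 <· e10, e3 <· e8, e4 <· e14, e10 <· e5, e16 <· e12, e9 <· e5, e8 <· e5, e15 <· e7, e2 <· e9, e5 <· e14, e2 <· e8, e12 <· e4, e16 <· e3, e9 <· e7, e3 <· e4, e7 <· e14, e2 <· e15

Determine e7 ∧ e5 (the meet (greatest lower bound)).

Common lower bounds of {e7, e5}: e16, e2, e9.
The greatest among these is e9.

e9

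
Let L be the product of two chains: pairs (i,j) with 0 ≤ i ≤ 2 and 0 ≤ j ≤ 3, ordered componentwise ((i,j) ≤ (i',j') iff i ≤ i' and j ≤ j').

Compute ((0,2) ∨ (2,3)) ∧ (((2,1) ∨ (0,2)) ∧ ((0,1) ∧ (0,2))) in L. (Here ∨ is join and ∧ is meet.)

(0,1)

(0,2) ∨ (2,3) = (2,3)
(2,1) ∨ (0,2) = (2,2)
(0,1) ∧ (0,2) = (0,1)
(2,2) ∧ (0,1) = (0,1)
(2,3) ∧ (0,1) = (0,1)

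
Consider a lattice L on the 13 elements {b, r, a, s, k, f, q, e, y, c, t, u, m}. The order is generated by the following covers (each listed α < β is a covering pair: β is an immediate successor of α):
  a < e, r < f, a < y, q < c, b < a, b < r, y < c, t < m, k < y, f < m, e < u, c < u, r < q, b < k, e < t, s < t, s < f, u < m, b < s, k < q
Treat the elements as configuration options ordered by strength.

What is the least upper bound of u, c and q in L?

u

Common upper bounds of {u, c, q}: m, u.
The least among these is u.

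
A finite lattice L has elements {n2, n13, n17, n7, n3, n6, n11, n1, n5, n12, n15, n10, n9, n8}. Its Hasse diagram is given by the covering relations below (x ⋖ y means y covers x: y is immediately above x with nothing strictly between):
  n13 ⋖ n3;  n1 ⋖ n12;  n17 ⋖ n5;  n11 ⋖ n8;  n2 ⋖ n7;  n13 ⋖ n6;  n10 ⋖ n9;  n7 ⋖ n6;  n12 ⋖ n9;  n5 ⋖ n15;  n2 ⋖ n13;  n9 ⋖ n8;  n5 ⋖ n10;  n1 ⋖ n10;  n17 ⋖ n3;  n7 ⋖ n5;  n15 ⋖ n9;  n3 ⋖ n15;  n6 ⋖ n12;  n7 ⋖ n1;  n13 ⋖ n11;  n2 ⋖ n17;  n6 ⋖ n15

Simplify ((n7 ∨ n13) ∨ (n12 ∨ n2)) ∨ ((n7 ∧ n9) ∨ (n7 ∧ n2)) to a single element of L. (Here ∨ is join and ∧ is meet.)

n7 ∨ n13 = n6
n12 ∨ n2 = n12
n6 ∨ n12 = n12
n7 ∧ n9 = n7
n7 ∧ n2 = n2
n7 ∨ n2 = n7
n12 ∨ n7 = n12

n12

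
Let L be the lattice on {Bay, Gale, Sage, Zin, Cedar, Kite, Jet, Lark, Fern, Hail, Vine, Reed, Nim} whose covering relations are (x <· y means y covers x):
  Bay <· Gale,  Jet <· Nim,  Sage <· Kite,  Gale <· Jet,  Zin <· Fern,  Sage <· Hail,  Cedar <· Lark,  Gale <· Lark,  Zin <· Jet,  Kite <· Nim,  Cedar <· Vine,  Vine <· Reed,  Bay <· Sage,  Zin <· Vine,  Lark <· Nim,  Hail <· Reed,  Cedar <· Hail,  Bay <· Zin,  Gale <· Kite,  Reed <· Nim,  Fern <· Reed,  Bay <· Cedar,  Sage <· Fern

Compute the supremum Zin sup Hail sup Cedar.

Reed

Common upper bounds of {Zin, Hail, Cedar}: Nim, Reed.
The least among these is Reed.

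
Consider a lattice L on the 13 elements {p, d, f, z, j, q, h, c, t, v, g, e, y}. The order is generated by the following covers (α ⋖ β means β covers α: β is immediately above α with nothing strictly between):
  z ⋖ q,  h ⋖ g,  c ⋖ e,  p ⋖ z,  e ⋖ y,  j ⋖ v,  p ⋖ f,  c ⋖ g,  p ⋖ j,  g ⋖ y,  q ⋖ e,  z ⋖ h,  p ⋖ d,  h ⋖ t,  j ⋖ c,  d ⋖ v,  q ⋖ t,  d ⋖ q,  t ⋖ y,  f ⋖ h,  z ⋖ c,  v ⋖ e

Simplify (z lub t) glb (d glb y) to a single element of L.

d

z ∨ t = t
d ∧ y = d
t ∧ d = d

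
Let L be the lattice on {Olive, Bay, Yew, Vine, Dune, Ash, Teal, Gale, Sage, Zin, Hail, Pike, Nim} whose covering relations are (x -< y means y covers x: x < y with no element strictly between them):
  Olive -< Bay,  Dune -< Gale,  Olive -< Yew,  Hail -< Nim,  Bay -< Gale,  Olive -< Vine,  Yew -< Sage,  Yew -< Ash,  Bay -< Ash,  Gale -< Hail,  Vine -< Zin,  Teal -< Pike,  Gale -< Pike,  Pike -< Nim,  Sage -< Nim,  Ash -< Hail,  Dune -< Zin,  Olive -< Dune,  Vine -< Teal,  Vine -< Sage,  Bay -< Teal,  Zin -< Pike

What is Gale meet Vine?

Common lower bounds of {Gale, Vine}: Olive.
The greatest among these is Olive.

Olive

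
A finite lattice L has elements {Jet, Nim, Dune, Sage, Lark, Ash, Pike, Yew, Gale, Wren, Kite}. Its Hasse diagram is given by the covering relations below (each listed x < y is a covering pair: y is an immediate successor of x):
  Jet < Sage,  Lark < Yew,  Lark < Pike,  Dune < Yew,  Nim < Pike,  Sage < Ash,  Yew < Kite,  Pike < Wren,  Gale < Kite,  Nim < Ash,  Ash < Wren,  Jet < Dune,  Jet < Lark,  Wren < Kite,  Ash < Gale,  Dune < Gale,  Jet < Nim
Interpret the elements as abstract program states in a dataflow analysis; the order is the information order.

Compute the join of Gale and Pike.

Kite

Common upper bounds of {Gale, Pike}: Kite.
The least among these is Kite.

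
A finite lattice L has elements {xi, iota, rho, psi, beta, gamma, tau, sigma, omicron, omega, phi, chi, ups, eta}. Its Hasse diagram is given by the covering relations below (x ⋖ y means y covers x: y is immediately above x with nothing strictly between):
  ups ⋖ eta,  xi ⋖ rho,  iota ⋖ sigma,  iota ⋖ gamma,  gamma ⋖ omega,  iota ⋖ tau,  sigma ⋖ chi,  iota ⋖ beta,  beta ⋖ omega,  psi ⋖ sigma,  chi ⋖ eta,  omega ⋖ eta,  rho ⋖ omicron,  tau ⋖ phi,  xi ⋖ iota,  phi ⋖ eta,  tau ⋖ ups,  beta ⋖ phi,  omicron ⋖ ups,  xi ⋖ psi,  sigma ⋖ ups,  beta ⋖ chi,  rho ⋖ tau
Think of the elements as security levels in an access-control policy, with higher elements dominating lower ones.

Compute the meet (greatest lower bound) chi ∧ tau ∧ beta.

iota

Common lower bounds of {chi, tau, beta}: iota, xi.
The greatest among these is iota.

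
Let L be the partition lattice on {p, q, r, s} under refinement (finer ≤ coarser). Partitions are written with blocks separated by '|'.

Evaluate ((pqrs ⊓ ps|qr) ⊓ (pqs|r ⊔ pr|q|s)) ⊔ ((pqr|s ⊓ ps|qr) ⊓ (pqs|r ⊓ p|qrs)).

ps|qr

pqrs ∧ ps|qr = ps|qr
pqs|r ∨ pr|q|s = pqrs
ps|qr ∧ pqrs = ps|qr
pqr|s ∧ ps|qr = p|qr|s
pqs|r ∧ p|qrs = p|qs|r
p|qr|s ∧ p|qs|r = p|q|r|s
ps|qr ∨ p|q|r|s = ps|qr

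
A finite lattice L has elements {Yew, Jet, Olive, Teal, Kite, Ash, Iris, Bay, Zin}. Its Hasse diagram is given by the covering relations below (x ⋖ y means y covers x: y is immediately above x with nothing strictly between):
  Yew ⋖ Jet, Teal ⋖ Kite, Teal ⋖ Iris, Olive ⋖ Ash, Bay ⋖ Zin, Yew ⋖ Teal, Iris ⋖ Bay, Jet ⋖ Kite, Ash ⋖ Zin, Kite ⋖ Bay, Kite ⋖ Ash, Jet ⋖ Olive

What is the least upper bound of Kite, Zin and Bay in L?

Zin

Common upper bounds of {Kite, Zin, Bay}: Zin.
The least among these is Zin.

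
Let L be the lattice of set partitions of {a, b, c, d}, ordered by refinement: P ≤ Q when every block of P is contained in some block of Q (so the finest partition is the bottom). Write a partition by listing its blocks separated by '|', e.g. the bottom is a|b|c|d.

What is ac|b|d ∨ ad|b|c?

The join of ac|b|d and ad|b|c merges any blocks that overlap across the partitions, giving acd|b.

acd|b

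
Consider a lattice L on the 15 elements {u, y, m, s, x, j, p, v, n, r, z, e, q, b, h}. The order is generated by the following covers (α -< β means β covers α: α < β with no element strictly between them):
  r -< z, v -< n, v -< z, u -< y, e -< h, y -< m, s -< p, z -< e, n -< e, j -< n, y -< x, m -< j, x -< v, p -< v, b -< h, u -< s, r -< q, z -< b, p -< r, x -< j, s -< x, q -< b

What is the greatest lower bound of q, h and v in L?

Common lower bounds of {q, h, v}: p, s, u.
The greatest among these is p.

p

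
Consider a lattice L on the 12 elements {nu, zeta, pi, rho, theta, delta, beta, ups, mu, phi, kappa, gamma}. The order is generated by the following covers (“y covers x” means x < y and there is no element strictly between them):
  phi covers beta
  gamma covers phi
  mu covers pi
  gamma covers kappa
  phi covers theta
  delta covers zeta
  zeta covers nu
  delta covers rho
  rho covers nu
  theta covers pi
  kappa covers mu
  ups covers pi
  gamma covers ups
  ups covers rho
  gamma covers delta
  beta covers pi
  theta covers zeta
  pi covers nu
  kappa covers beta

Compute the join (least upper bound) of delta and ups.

gamma

Common upper bounds of {delta, ups}: gamma.
The least among these is gamma.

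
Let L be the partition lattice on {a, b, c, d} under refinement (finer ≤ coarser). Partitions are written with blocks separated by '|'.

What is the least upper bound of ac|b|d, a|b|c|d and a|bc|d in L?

The join of ac|b|d, a|b|c|d, a|bc|d merges any blocks that overlap across the partitions, giving abc|d.

abc|d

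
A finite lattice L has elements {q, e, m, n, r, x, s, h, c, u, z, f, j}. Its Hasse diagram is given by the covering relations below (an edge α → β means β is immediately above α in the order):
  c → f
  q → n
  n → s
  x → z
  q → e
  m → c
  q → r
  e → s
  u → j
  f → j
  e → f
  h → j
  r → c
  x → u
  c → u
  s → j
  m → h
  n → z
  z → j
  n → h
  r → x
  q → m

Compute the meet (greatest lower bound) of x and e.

q

Common lower bounds of {x, e}: q.
The greatest among these is q.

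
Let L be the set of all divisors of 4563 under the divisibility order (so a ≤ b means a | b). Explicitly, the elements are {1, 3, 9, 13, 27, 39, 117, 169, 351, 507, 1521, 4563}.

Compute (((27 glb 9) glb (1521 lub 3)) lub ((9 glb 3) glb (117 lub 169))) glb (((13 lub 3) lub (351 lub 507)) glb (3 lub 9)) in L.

9

27 ∧ 9 = 9
1521 ∨ 3 = 1521
9 ∧ 1521 = 9
9 ∧ 3 = 3
117 ∨ 169 = 1521
3 ∧ 1521 = 3
9 ∨ 3 = 9
13 ∨ 3 = 39
351 ∨ 507 = 4563
39 ∨ 4563 = 4563
3 ∨ 9 = 9
4563 ∧ 9 = 9
9 ∧ 9 = 9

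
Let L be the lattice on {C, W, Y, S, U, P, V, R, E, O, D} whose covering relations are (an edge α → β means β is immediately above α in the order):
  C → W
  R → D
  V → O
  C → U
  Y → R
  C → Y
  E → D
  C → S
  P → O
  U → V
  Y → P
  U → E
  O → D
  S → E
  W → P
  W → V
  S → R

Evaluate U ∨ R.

D

U ∨ R = D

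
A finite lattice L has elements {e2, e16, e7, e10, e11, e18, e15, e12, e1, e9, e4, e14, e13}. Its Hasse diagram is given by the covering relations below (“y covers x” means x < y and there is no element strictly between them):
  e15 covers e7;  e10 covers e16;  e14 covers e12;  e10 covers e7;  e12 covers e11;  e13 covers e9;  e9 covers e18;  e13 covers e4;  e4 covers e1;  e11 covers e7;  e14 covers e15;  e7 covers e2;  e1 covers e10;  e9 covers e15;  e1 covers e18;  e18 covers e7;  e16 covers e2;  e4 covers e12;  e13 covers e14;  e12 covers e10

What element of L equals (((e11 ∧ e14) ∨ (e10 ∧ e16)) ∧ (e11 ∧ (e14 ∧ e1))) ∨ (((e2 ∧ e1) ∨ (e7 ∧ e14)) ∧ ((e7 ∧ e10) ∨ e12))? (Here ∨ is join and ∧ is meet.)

e11 ∧ e14 = e11
e10 ∧ e16 = e16
e11 ∨ e16 = e12
e14 ∧ e1 = e10
e11 ∧ e10 = e7
e12 ∧ e7 = e7
e2 ∧ e1 = e2
e7 ∧ e14 = e7
e2 ∨ e7 = e7
e7 ∧ e10 = e7
e7 ∨ e12 = e12
e7 ∧ e12 = e7
e7 ∨ e7 = e7

e7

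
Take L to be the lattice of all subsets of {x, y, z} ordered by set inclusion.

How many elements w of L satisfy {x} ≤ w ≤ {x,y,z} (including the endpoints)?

The interval [{x}, {x,y,z}] = {{x,y,z}, {x,y}, {x,z}, {x}}, which has 4 elements.

4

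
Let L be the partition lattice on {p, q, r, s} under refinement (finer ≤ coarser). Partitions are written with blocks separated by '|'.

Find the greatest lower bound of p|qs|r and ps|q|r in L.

The meet (common refinement) of p|qs|r and ps|q|r intersects blocks pairwise, giving p|q|r|s.

p|q|r|s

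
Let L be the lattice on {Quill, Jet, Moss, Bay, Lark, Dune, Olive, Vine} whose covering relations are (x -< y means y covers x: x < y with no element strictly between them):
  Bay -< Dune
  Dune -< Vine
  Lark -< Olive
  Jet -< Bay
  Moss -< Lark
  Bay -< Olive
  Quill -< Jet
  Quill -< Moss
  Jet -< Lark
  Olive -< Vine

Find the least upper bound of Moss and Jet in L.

Common upper bounds of {Moss, Jet}: Lark, Olive, Vine.
The least among these is Lark.

Lark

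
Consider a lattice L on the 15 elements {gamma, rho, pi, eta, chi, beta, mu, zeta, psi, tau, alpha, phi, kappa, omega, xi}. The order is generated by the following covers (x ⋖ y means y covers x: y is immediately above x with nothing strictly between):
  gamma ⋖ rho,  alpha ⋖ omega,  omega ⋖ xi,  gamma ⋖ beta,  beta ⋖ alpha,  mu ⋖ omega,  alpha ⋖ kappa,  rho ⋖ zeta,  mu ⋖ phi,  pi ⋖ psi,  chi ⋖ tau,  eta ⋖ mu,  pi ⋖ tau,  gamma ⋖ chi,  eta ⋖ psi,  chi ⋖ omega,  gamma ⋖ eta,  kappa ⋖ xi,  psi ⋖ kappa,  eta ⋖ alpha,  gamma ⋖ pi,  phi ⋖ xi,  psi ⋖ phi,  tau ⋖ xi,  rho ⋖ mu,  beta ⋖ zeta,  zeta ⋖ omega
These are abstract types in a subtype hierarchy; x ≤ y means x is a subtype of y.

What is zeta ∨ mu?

Common upper bounds of {zeta, mu}: omega, xi.
The least among these is omega.

omega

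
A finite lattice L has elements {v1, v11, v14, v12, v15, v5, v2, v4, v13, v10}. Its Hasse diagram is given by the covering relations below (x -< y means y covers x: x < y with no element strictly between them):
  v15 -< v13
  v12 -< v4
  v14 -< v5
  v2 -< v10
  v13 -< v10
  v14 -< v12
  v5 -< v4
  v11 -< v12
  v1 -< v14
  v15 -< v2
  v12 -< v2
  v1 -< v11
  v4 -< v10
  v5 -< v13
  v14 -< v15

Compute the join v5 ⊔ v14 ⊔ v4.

Common upper bounds of {v5, v14, v4}: v10, v4.
The least among these is v4.

v4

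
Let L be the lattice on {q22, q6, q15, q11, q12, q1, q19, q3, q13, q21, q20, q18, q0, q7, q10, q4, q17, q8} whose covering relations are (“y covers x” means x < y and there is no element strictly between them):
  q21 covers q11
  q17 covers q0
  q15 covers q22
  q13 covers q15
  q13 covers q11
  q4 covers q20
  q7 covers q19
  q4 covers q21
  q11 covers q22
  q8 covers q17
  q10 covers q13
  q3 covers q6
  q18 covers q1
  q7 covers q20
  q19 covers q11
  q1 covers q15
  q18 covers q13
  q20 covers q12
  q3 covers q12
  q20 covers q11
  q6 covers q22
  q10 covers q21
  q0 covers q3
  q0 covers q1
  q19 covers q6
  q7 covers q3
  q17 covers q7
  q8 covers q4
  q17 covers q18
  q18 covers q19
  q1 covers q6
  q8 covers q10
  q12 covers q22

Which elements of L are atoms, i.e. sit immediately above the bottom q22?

The atoms are exactly the elements that cover q22: q11, q12, q15, q6.

q11, q12, q15, q6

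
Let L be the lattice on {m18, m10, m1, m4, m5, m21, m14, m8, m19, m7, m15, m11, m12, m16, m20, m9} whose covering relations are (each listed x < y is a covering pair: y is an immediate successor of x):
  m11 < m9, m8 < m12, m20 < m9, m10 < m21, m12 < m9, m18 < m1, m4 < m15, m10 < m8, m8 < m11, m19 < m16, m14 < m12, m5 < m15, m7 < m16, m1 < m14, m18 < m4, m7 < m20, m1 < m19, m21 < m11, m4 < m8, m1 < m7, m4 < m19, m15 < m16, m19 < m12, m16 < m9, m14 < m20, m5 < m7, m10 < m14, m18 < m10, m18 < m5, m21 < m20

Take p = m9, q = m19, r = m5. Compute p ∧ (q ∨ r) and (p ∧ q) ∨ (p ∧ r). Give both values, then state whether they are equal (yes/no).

m16; m16; yes

q ∨ r = m16, so p ∧ (q ∨ r) = m9 ∧ m16 = m16.
p ∧ q = m19 and p ∧ r = m5, so (p ∧ q) ∨ (p ∧ r) = m19 ∨ m5 = m16.
Equal: yes.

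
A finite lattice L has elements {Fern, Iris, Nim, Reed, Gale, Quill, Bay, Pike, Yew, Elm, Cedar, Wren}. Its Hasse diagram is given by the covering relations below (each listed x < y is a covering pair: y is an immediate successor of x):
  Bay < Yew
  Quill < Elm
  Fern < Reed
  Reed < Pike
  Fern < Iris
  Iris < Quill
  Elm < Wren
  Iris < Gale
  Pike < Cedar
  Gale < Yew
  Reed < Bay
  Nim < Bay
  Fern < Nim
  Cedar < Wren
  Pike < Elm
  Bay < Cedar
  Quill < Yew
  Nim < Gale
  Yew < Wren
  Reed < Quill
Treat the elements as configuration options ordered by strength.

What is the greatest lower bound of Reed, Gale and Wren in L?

Fern

Common lower bounds of {Reed, Gale, Wren}: Fern.
The greatest among these is Fern.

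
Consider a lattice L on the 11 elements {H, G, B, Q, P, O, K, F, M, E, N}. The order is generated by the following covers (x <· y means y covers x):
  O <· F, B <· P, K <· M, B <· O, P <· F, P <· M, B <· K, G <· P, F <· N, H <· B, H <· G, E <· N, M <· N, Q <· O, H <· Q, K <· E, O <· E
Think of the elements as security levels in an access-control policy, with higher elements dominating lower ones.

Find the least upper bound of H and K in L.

K

Common upper bounds of {H, K}: E, K, M, N.
The least among these is K.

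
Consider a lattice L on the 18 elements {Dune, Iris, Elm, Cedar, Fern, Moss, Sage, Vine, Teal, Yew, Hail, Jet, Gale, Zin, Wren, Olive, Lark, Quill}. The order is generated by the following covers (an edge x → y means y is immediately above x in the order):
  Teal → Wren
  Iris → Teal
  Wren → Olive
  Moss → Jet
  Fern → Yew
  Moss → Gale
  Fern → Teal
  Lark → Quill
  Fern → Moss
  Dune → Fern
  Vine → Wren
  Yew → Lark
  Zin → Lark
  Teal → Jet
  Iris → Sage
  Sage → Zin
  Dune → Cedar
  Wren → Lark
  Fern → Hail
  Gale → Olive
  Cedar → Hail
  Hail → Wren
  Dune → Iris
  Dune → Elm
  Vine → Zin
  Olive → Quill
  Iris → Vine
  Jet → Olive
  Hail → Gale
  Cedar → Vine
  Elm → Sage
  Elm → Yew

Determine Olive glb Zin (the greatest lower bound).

Common lower bounds of {Olive, Zin}: Cedar, Dune, Iris, Vine.
The greatest among these is Vine.

Vine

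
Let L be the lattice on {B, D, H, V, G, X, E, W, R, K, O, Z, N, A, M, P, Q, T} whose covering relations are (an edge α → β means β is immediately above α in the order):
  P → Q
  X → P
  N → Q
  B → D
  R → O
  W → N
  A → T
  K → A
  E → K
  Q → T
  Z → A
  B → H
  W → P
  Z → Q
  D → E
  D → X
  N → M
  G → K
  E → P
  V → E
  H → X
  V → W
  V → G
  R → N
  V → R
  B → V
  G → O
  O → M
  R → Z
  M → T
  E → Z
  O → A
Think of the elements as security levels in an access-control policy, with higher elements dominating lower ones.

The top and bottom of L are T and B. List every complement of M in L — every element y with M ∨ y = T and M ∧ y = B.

Need y with M ∨ y = T and M ∧ y = B.
Checking each element gives: D, H, X.

D, H, X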